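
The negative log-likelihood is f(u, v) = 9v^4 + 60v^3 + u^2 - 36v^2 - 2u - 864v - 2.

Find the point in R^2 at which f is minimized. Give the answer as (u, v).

(1, 2)

f(u,v) separates as P(u) + Q(v) − 2, so its minimum is min P + min Q − 2.
P'(u) = 2u - 2 vanishes at u ∈ {1}; Q'(v) = 36(v - 2)(v + 3)(v + 4) vanishes at v ∈ {-4, -3, 2}.
Local minima of P (where P''>0): P(1)=-1. Local minima of Q: Q(-4)=1344, Q(2)=-1248.
So the global minimum of f is P(1) + Q(2) − 2 = -1 − 1248 − 2 = -1251, attained at (1, 2).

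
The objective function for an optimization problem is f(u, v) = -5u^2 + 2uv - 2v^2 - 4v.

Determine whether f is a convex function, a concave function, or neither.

f is quadratic, so its Hessian is the constant matrix H = [[-10, 2], [2, -4]].
det(H) = 36, tr(H) = -14.
det(H) > 0 and tr(H) < 0, so H is negative definite everywhere: concave.

concave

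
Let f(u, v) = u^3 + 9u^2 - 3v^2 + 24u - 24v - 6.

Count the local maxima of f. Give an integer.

1

f separates as a function of u plus a function of v, so ∇f=0 decouples.
∂f/∂u = 3(u + 2)(u + 4) = 0 at u ∈ {-4, -2}; ∂f/∂v = -6(v + 4) = 0 at v ∈ {-4}.
The Hessian is diagonal: diag(f_uu, f_vv). Second derivatives: f_uu(-4)=-6, f_uu(-2)=6; f_vv(-4)=-6.
Local maxima occur where both diagonal entries negative: (-4, -4). Count: 1.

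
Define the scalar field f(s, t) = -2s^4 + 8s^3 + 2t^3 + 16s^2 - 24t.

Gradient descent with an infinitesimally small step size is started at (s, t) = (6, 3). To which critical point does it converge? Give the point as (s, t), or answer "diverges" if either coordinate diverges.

diverges

f is separable, so gradient descent decouples: s follows -∂f/∂s, t follows -∂f/∂t.
∂f/∂s = -8s(s - 4)(s + 1); at s=6 this is -672, so s increases.
∂f/∂t = 6(t - 2)(t + 2); at t=3 this is 30, so t decreases.
The s-coordinate has no critical point in that direction and runs off to infinity.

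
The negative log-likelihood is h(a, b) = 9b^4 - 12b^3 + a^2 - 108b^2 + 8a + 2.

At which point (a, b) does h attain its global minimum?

h(a,b) separates as P(a) + Q(b) + 2, so its minimum is min P + min Q + 2.
P'(a) = 2a + 8 vanishes at a ∈ {-4}; Q'(b) = 36b(b - 3)(b + 2) vanishes at b ∈ {-2, 0, 3}.
Local minima of P (where P''>0): P(-4)=-16. Local minima of Q: Q(-2)=-192, Q(3)=-567.
So the global minimum of h is P(-4) + Q(3) + 2 = -16 − 567 + 2 = -581, attained at (-4, 3).

(-4, 3)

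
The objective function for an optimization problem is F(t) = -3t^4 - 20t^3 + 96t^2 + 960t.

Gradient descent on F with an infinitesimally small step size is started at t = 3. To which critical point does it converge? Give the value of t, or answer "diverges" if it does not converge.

F'(t) = -12(t - 4)(t + 4)(t + 5), so F'(3) = 672.
Gradient descent moves in the -F' direction, i.e. t is decreasing.
The nearest critical point in that direction is t = -4, where F'' = 96 > 0 (a local minimum). The iterate converges there.

-4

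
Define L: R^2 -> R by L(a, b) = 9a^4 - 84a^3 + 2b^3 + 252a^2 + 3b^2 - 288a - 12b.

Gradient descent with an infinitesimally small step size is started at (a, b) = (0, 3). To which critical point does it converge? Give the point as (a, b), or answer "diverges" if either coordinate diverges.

L is separable, so gradient descent decouples: a follows -∂L/∂a, b follows -∂L/∂b.
∂L/∂a = 36(a - 4)(a - 2)(a - 1); at a=0 this is -288, so a increases.
∂L/∂b = 6(b - 1)(b + 2); at b=3 this is 60, so b decreases.
a converges to its nearest critical value 1 (a local min of the a-part); b converges to 1. The iterate converges to (1, 1).

(1, 1)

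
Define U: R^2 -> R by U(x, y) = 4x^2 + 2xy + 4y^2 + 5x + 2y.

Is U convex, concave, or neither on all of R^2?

U is quadratic, so its Hessian is the constant matrix H = [[8, 2], [2, 8]].
det(H) = 60, tr(H) = 16.
det(H) > 0 and tr(H) > 0, so H is positive definite everywhere: convex.

convex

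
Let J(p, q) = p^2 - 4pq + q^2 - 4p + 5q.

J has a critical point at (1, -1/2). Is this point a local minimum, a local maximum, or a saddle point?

The Hessian of J is constant: H = [[2, -4], [-4, 2]].
det(H) = 2·2 − (-4)² = -12.
Since det(H) < 0, H is indefinite and the critical point is a saddle point.

saddle point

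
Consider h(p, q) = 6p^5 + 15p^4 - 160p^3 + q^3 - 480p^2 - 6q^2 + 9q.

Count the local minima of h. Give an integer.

h separates as a function of p plus a function of q, so ∇h=0 decouples.
∂h/∂p = 30p(p - 4)(p + 2)(p + 4) = 0 at p ∈ {-4, -2, 0, 4}; ∂h/∂q = 3(q - 3)(q - 1) = 0 at q ∈ {1, 3}.
The Hessian is diagonal: diag(h_pp, h_qq). Second derivatives: h_pp(-4)=-1920, h_pp(-2)=720, h_pp(0)=-960, h_pp(4)=5760; h_qq(1)=-6, h_qq(3)=6.
Local minima occur where both diagonal entries positive: (-2, 3), (4, 3). Count: 2.

2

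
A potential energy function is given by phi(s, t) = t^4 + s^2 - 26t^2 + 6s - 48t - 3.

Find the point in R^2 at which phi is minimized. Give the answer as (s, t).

phi(s,t) separates as P(s) + Q(t) − 3, so its minimum is min P + min Q − 3.
P'(s) = 2s + 6 vanishes at s ∈ {-3}; Q'(t) = 4(t - 4)(t + 1)(t + 3) vanishes at t ∈ {-3, -1, 4}.
Local minima of P (where P''>0): P(-3)=-9. Local minima of Q: Q(-3)=-9, Q(4)=-352.
So the global minimum of phi is P(-3) + Q(4) − 3 = -9 − 352 − 3 = -364, attained at (-3, 4).

(-3, 4)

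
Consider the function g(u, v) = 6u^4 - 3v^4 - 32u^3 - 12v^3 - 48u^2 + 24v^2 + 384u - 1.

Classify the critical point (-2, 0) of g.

The mixed partial ∂²g/∂u∂v is 0, so the Hessian at any point is diag(g_uu, g_vv) = diag(24(3u^2 - 8u - 4), 12(-3v^2 - 6v + 4)).
At (-2, 0): H = diag(576, 48).
Both eigenvalues are positive, so H is positive definite: a local minimum.

local minimum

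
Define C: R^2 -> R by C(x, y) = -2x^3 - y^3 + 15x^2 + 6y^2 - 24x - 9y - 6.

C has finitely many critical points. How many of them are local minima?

1

C separates as a function of x plus a function of y, so ∇C=0 decouples.
∂C/∂x = -6(x - 4)(x - 1) = 0 at x ∈ {1, 4}; ∂C/∂y = -3(y - 3)(y - 1) = 0 at y ∈ {1, 3}.
The Hessian is diagonal: diag(C_xx, C_yy). Second derivatives: C_xx(1)=18, C_xx(4)=-18; C_yy(1)=6, C_yy(3)=-6.
Local minima occur where both diagonal entries positive: (1, 1). Count: 1.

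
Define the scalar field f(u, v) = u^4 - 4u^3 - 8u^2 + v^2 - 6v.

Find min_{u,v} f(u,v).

-137

f(u,v) separates as P(u) + Q(v), so its minimum is min P + min Q.
P'(u) = 4u(u - 4)(u + 1) vanishes at u ∈ {-1, 0, 4}; Q'(v) = 2v - 6 vanishes at v ∈ {3}.
Local minima of P (where P''>0): P(-1)=-3, P(4)=-128. Local minima of Q: Q(3)=-9.
So the global minimum of f is P(4) + Q(3) = -128 − 9 = -137, attained at (4, 3).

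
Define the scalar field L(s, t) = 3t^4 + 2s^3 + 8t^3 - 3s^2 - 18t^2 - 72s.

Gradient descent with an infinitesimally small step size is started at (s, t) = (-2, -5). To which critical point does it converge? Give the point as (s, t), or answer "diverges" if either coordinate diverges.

(4, -3)

L is separable, so gradient descent decouples: s follows -∂L/∂s, t follows -∂L/∂t.
∂L/∂s = 6(s - 4)(s + 3); at s=-2 this is -36, so s increases.
∂L/∂t = 12t(t - 1)(t + 3); at t=-5 this is -720, so t increases.
s converges to its nearest critical value 4 (a local min of the s-part); t converges to -3. The iterate converges to (4, -3).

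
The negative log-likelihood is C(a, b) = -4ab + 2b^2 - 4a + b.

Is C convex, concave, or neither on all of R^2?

neither

C is quadratic, so its Hessian is the constant matrix H = [[0, -4], [-4, 4]].
det(H) = -16, tr(H) = 4.
det(H) < 0, so H is indefinite: neither convex nor concave.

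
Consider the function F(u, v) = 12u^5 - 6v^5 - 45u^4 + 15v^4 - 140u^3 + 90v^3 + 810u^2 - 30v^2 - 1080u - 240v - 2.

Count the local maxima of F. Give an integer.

4

F separates as a function of u plus a function of v, so ∇F=0 decouples.
∂F/∂u = 60(u - 3)(u - 2)(u - 1)(u + 3) = 0 at u ∈ {-3, 1, 2, 3}; ∂F/∂v = -30(v - 4)(v - 1)(v + 1)(v + 2) = 0 at v ∈ {-2, -1, 1, 4}.
The Hessian is diagonal: diag(F_uu, F_vv). Second derivatives: F_uu(-3)=-7200, F_uu(1)=480, F_uu(2)=-300, F_uu(3)=720; F_vv(-2)=540, F_vv(-1)=-300, F_vv(1)=540, F_vv(4)=-2700.
Local maxima occur where both diagonal entries negative: (-3, -1), (-3, 4), (2, -1), (2, 4). Count: 4.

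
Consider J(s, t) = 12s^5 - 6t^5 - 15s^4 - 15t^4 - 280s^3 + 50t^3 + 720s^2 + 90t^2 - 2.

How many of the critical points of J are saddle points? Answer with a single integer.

8

J separates as a function of s plus a function of t, so ∇J=0 decouples.
∂J/∂s = 60s(s - 3)(s - 2)(s + 4) = 0 at s ∈ {-4, 0, 2, 3}; ∂J/∂t = -30t(t - 2)(t + 1)(t + 3) = 0 at t ∈ {-3, -1, 0, 2}.
The Hessian is diagonal: diag(J_ss, J_tt). Second derivatives: J_ss(-4)=-10080, J_ss(0)=1440, J_ss(2)=-720, J_ss(3)=1260; J_tt(-3)=900, J_tt(-1)=-180, J_tt(0)=180, J_tt(2)=-900.
Saddle points occur where the two diagonal entries have opposite signs: (-4, -3), (-4, 0), (0, -1), (0, 2), (2, -3), (2, 0), (3, -1), (3, 2). Count: 8.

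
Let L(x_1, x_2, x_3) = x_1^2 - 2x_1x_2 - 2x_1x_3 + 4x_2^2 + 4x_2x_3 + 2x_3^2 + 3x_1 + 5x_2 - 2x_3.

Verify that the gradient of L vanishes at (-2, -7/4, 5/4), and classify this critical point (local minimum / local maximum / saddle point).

local minimum

∇L = (2x_1 - 2x_2 - 2x_3 + 3, -2x_1 + 8x_2 + 4x_3 + 5, -2x_1 + 4x_2 + 4x_3 - 2); substituting (-2, -7/4, 5/4) gives ∇L = (0, 0, 0), so (-2, -7/4, 5/4) is indeed a critical point.
The Hessian is constant: H = [[2, -2, -2], [-2, 8, 4], [-2, 4, 4]].
Leading principal minors: Δ₁ = 2, Δ₂ = 12, Δ₃ = 16.
All leading minors are positive, so H is positive definite: a local minimum.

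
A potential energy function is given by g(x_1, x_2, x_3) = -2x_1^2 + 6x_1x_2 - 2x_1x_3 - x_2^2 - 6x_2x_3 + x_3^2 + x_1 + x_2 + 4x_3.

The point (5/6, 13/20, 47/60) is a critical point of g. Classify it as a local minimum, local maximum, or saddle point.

The Hessian is constant: H = [[-4, 6, -2], [6, -2, -6], [-2, -6, 2]].
Leading principal minors: Δ₁ = -4, Δ₂ = -28, Δ₃ = 240.
The minors fit neither the all-positive nor the alternating-sign pattern, so H is indefinite: a saddle point.

saddle point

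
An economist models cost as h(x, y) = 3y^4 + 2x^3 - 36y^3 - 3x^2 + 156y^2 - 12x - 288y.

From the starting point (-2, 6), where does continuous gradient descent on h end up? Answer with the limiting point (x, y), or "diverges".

diverges

h is separable, so gradient descent decouples: x follows -∂h/∂x, y follows -∂h/∂y.
∂h/∂x = 6(x - 2)(x + 1); at x=-2 this is 24, so x decreases.
∂h/∂y = 12(y - 4)(y - 3)(y - 2); at y=6 this is 288, so y decreases.
The x-coordinate has no critical point in that direction and runs off to infinity.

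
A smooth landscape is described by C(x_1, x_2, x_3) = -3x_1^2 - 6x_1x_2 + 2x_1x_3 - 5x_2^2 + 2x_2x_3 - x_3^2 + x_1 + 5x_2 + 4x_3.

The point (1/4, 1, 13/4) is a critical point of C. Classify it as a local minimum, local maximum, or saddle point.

The Hessian is constant: H = [[-6, -6, 2], [-6, -10, 2], [2, 2, -2]].
Leading principal minors: Δ₁ = -6, Δ₂ = 24, Δ₃ = -32.
The minors alternate sign starting negative (−, +, −), so H is negative definite: a local maximum.

local maximum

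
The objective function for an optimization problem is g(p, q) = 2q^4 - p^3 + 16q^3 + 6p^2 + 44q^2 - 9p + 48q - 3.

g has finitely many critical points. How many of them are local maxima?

g separates as a function of p plus a function of q, so ∇g=0 decouples.
∂g/∂p = -3(p - 3)(p - 1) = 0 at p ∈ {1, 3}; ∂g/∂q = 8(q + 1)(q + 2)(q + 3) = 0 at q ∈ {-3, -2, -1}.
The Hessian is diagonal: diag(g_pp, g_qq). Second derivatives: g_pp(1)=6, g_pp(3)=-6; g_qq(-3)=16, g_qq(-2)=-8, g_qq(-1)=16.
Local maxima occur where both diagonal entries negative: (3, -2). Count: 1.

1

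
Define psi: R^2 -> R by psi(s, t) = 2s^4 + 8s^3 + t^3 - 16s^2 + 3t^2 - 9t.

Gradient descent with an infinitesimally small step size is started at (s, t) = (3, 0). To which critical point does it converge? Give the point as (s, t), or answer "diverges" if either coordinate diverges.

(1, 1)

psi is separable, so gradient descent decouples: s follows -∂psi/∂s, t follows -∂psi/∂t.
∂psi/∂s = 8s(s - 1)(s + 4); at s=3 this is 336, so s decreases.
∂psi/∂t = 3(t - 1)(t + 3); at t=0 this is -9, so t increases.
s converges to its nearest critical value 1 (a local min of the s-part); t converges to 1. The iterate converges to (1, 1).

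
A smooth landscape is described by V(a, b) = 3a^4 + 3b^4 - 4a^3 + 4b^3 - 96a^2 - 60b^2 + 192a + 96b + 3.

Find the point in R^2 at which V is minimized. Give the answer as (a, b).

V(a,b) separates as P(a) + Q(b) + 3, so its minimum is min P + min Q + 3.
P'(a) = 12(a - 4)(a - 1)(a + 4) vanishes at a ∈ {-4, 1, 4}; Q'(b) = 12(b - 2)(b - 1)(b + 4) vanishes at b ∈ {-4, 1, 2}.
Local minima of P (where P''>0): P(-4)=-1280, P(4)=-256. Local minima of Q: Q(-4)=-832, Q(2)=32.
So the global minimum of V is P(-4) + Q(-4) + 3 = -1280 − 832 + 3 = -2109, attained at (-4, -4).

(-4, -4)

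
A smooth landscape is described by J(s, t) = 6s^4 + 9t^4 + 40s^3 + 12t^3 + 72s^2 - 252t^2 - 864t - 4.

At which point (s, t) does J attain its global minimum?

J(s,t) separates as P(s) + Q(t) − 4, so its minimum is min P + min Q − 4.
P'(s) = 24s(s + 2)(s + 3) vanishes at s ∈ {-3, -2, 0}; Q'(t) = 36(t - 4)(t + 2)(t + 3) vanishes at t ∈ {-3, -2, 4}.
Local minima of P (where P''>0): P(-3)=54, P(0)=0. Local minima of Q: Q(-3)=729, Q(4)=-4416.
So the global minimum of J is P(0) + Q(4) − 4 = 0 − 4416 − 4 = -4420, attained at (0, 4).

(0, 4)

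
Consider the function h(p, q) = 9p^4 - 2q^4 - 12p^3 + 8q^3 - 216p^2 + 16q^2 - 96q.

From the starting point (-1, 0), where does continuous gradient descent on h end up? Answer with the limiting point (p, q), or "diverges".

(-3, 2)

h is separable, so gradient descent decouples: p follows -∂h/∂p, q follows -∂h/∂q.
∂h/∂p = 36p(p - 4)(p + 3); at p=-1 this is 360, so p decreases.
∂h/∂q = -8(q - 3)(q - 2)(q + 2); at q=0 this is -96, so q increases.
p converges to its nearest critical value -3 (a local min of the p-part); q converges to 2. The iterate converges to (-3, 2).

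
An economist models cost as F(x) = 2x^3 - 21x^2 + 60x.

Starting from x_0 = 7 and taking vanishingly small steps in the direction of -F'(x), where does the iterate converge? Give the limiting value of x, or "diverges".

5

F'(x) = 6(x - 5)(x - 2), so F'(7) = 60.
Gradient descent moves in the -F' direction, i.e. x is decreasing.
The nearest critical point in that direction is x = 5, where F'' = 18 > 0 (a local minimum). The iterate converges there.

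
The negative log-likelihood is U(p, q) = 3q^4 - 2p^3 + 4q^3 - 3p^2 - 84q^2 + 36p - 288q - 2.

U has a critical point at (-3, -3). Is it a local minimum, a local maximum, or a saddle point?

local minimum

The mixed partial ∂²U/∂p∂q is 0, so the Hessian at any point is diag(U_pp, U_qq) = diag(-6(2p + 1), 12(3q^2 + 2q - 14)).
At (-3, -3): H = diag(30, 84).
Both eigenvalues are positive, so H is positive definite: a local minimum.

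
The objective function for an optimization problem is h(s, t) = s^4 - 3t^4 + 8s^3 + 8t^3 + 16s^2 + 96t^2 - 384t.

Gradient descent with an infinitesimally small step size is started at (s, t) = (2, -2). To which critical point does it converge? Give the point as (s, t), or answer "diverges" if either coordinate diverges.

(0, 2)

h is separable, so gradient descent decouples: s follows -∂h/∂s, t follows -∂h/∂t.
∂h/∂s = 4s(s + 2)(s + 4); at s=2 this is 192, so s decreases.
∂h/∂t = -12(t - 4)(t - 2)(t + 4); at t=-2 this is -576, so t increases.
s converges to its nearest critical value 0 (a local min of the s-part); t converges to 2. The iterate converges to (0, 2).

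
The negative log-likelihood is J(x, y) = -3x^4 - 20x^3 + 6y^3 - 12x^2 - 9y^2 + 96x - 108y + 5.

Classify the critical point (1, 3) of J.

The mixed partial ∂²J/∂x∂y is 0, so the Hessian at any point is diag(J_xx, J_yy) = diag(-12(3x^2 + 10x + 2), 18(2y - 1)).
At (1, 3): H = diag(-180, 90).
The eigenvalues have opposite signs, so H is indefinite: a saddle point.

saddle point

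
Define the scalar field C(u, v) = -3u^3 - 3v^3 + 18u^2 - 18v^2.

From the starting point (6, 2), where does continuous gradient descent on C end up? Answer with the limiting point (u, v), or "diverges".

C is separable, so gradient descent decouples: u follows -∂C/∂u, v follows -∂C/∂v.
∂C/∂u = -9u(u - 4); at u=6 this is -108, so u increases.
∂C/∂v = -9v(v + 4); at v=2 this is -108, so v increases.
The u-coordinate has no critical point in that direction and runs off to infinity.

diverges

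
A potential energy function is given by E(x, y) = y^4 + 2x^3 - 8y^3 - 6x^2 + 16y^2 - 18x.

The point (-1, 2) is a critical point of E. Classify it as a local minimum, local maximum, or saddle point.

local maximum

The mixed partial ∂²E/∂x∂y is 0, so the Hessian at any point is diag(E_xx, E_yy) = diag(12(x - 1), 4(3y^2 - 12y + 8)).
At (-1, 2): H = diag(-24, -16).
Both eigenvalues are negative, so H is negative definite: a local maximum.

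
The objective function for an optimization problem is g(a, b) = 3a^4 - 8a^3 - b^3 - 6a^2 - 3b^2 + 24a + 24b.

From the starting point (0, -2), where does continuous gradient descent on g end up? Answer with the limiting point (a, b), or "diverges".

(-1, -4)

g is separable, so gradient descent decouples: a follows -∂g/∂a, b follows -∂g/∂b.
∂g/∂a = 12(a - 2)(a - 1)(a + 1); at a=0 this is 24, so a decreases.
∂g/∂b = -3(b - 2)(b + 4); at b=-2 this is 24, so b decreases.
a converges to its nearest critical value -1 (a local min of the a-part); b converges to -4. The iterate converges to (-1, -4).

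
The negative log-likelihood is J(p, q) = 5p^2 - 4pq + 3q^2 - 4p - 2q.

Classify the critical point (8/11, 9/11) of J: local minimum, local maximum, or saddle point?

local minimum

The Hessian of J is constant: H = [[10, -4], [-4, 6]].
det(H) = 10·6 − (-4)² = 44.
det(H) > 0 and tr(H) = 16 > 0, so H is positive definite and the point is a local minimum.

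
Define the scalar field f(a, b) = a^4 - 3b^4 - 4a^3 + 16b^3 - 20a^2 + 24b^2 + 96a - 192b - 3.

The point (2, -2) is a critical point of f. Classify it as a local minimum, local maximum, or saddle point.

local maximum

The mixed partial ∂²f/∂a∂b is 0, so the Hessian at any point is diag(f_aa, f_bb) = diag(4(3a^2 - 6a - 10), 12(-3b^2 + 8b + 4)).
At (2, -2): H = diag(-40, -288).
Both eigenvalues are negative, so H is negative definite: a local maximum.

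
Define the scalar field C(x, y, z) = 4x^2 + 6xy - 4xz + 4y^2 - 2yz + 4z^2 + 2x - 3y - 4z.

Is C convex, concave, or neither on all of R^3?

C is quadratic, so its Hessian is the constant matrix H = [[8, 6, -4], [6, 8, -2], [-4, -2, 8]].
Leading principal minors: 8, 28, 160.
All positive ⇒ H ≻ 0 ⇒ convex.

convex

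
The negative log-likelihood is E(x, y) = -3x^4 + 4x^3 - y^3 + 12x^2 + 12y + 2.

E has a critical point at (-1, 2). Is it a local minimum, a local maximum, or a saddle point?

local maximum

The mixed partial ∂²E/∂x∂y is 0, so the Hessian at any point is diag(E_xx, E_yy) = diag(12(-3x^2 + 2x + 2), -6y).
At (-1, 2): H = diag(-36, -12).
Both eigenvalues are negative, so H is negative definite: a local maximum.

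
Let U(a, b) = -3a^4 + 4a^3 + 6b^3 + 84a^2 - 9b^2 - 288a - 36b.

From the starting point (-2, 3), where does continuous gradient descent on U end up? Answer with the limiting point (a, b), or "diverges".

(2, 2)

U is separable, so gradient descent decouples: a follows -∂U/∂a, b follows -∂U/∂b.
∂U/∂a = -12(a - 3)(a - 2)(a + 4); at a=-2 this is -480, so a increases.
∂U/∂b = 18(b - 2)(b + 1); at b=3 this is 72, so b decreases.
a converges to its nearest critical value 2 (a local min of the a-part); b converges to 2. The iterate converges to (2, 2).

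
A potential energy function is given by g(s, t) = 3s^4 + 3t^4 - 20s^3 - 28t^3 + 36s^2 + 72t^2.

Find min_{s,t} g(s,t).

g(s,t) separates as P(s) + Q(t), so its minimum is min P + min Q.
P'(s) = 12s(s - 3)(s - 2) vanishes at s ∈ {0, 2, 3}; Q'(t) = 12t(t - 4)(t - 3) vanishes at t ∈ {0, 3, 4}.
Local minima of P (where P''>0): P(0)=0, P(3)=27. Local minima of Q: Q(0)=0, Q(4)=128.
So the global minimum of g is P(0) + Q(0) = 0 + 0 = 0, attained at (0, 0).

0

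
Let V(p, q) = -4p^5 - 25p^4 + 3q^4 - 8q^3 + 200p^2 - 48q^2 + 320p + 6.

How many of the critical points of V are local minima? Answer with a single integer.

4

V separates as a function of p plus a function of q, so ∇V=0 decouples.
∂V/∂p = -20(p - 2)(p + 1)(p + 2)(p + 4) = 0 at p ∈ {-4, -2, -1, 2}; ∂V/∂q = 12q(q - 4)(q + 2) = 0 at q ∈ {-2, 0, 4}.
The Hessian is diagonal: diag(V_pp, V_qq). Second derivatives: V_pp(-4)=720, V_pp(-2)=-160, V_pp(-1)=180, V_pp(2)=-1440; V_qq(-2)=144, V_qq(0)=-96, V_qq(4)=288.
Local minima occur where both diagonal entries positive: (-4, -2), (-4, 4), (-1, -2), (-1, 4). Count: 4.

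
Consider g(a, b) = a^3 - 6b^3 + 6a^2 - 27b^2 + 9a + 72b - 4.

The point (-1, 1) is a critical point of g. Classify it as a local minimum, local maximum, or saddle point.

The mixed partial ∂²g/∂a∂b is 0, so the Hessian at any point is diag(g_aa, g_bb) = diag(6(a + 2), -18(2b + 3)).
At (-1, 1): H = diag(6, -90).
The eigenvalues have opposite signs, so H is indefinite: a saddle point.

saddle point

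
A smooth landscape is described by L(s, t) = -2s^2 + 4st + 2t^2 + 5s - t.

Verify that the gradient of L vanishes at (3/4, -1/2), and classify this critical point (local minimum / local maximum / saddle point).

saddle point

∇L = (-4s + 4t + 5, 4s + 4t - 1); substituting (3/4, -1/2) gives ∇L = (0, 0), so (3/4, -1/2) is indeed a critical point.
The Hessian of L is constant: H = [[-4, 4], [4, 4]].
det(H) = (-4)·4 − 4² = -32.
Since det(H) < 0, H is indefinite and the critical point is a saddle point.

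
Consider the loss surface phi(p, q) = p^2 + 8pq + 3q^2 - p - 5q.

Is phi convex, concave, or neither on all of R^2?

neither

phi is quadratic, so its Hessian is the constant matrix H = [[2, 8], [8, 6]].
det(H) = -52, tr(H) = 8.
det(H) < 0, so H is indefinite: neither convex nor concave.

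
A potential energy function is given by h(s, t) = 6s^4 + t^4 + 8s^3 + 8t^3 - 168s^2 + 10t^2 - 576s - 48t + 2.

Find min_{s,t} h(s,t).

-2971

h(s,t) separates as P(s) + Q(t) + 2, so its minimum is min P + min Q + 2.
P'(s) = 24(s - 4)(s + 2)(s + 3) vanishes at s ∈ {-3, -2, 4}; Q'(t) = 4(t - 1)(t + 3)(t + 4) vanishes at t ∈ {-4, -3, 1}.
Local minima of P (where P''>0): P(-3)=486, P(4)=-2944. Local minima of Q: Q(-4)=96, Q(1)=-29.
So the global minimum of h is P(4) + Q(1) + 2 = -2944 − 29 + 2 = -2971, attained at (4, 1).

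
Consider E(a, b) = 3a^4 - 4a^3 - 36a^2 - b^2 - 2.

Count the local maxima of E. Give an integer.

1

E separates as a function of a plus a function of b, so ∇E=0 decouples.
∂E/∂a = 12a(a - 3)(a + 2) = 0 at a ∈ {-2, 0, 3}; ∂E/∂b = -2b = 0 at b ∈ {0}.
The Hessian is diagonal: diag(E_aa, E_bb). Second derivatives: E_aa(-2)=120, E_aa(0)=-72, E_aa(3)=180; E_bb(0)=-2.
Local maxima occur where both diagonal entries negative: (0, 0). Count: 1.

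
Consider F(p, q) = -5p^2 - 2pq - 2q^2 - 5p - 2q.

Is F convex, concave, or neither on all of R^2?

F is quadratic, so its Hessian is the constant matrix H = [[-10, -2], [-2, -4]].
det(H) = 36, tr(H) = -14.
det(H) > 0 and tr(H) < 0, so H is negative definite everywhere: concave.

concave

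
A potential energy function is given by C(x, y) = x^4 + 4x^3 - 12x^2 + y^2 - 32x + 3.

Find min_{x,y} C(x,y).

-61

C(x,y) separates as P(x) + Q(y) + 3, so its minimum is min P + min Q + 3.
P'(x) = 4(x - 2)(x + 1)(x + 4) vanishes at x ∈ {-4, -1, 2}; Q'(y) = 2y vanishes at y ∈ {0}.
Local minima of P (where P''>0): P(-4)=-64, P(2)=-64. Local minima of Q: Q(0)=0.
So the global minimum of C is P(-4) + Q(0) + 3 = -64 + 0 + 3 = -61, attained at (-4, 0).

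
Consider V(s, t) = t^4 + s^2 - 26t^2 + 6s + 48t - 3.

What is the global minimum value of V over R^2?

V(s,t) separates as P(s) + Q(t) − 3, so its minimum is min P + min Q − 3.
P'(s) = 2s + 6 vanishes at s ∈ {-3}; Q'(t) = 4(t - 3)(t - 1)(t + 4) vanishes at t ∈ {-4, 1, 3}.
Local minima of P (where P''>0): P(-3)=-9. Local minima of Q: Q(-4)=-352, Q(3)=-9.
So the global minimum of V is P(-3) + Q(-4) − 3 = -9 − 352 − 3 = -364, attained at (-3, -4).

-364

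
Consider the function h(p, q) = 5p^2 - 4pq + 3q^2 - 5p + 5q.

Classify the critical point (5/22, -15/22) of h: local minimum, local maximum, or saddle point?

The Hessian of h is constant: H = [[10, -4], [-4, 6]].
det(H) = 10·6 − (-4)² = 44.
det(H) > 0 and tr(H) = 16 > 0, so H is positive definite and the point is a local minimum.

local minimum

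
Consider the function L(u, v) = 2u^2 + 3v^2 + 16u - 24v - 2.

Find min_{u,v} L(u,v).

L(u,v) separates as P(u) + Q(v) − 2, so its minimum is min P + min Q − 2.
P'(u) = 4u + 16 vanishes at u ∈ {-4}; Q'(v) = 6v - 24 vanishes at v ∈ {4}.
Local minima of P (where P''>0): P(-4)=-32. Local minima of Q: Q(4)=-48.
So the global minimum of L is P(-4) + Q(4) − 2 = -32 − 48 − 2 = -82, attained at (-4, 4).

-82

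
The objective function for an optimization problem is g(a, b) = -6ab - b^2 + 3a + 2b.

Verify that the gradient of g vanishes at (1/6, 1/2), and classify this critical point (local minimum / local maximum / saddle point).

∇g = (-6b + 3, -6a - 2b + 2); substituting (1/6, 1/2) gives ∇g = (0, 0), so (1/6, 1/2) is indeed a critical point.
The Hessian of g is constant: H = [[0, -6], [-6, -2]].
det(H) = 0·(-2) − (-6)² = -36.
Since det(H) < 0, H is indefinite and the critical point is a saddle point.

saddle point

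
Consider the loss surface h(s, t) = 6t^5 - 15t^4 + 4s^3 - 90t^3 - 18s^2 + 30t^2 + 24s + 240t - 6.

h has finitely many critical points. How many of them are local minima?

h separates as a function of s plus a function of t, so ∇h=0 decouples.
∂h/∂s = 12(s - 2)(s - 1) = 0 at s ∈ {1, 2}; ∂h/∂t = 30(t - 4)(t - 1)(t + 1)(t + 2) = 0 at t ∈ {-2, -1, 1, 4}.
The Hessian is diagonal: diag(h_ss, h_tt). Second derivatives: h_ss(1)=-12, h_ss(2)=12; h_tt(-2)=-540, h_tt(-1)=300, h_tt(1)=-540, h_tt(4)=2700.
Local minima occur where both diagonal entries positive: (2, -1), (2, 4). Count: 2.

2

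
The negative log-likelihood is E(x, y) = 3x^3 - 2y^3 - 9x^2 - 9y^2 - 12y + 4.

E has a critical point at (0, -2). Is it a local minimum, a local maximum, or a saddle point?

saddle point

The mixed partial ∂²E/∂x∂y is 0, so the Hessian at any point is diag(E_xx, E_yy) = diag(18(x - 1), -6(2y + 3)).
At (0, -2): H = diag(-18, 6).
The eigenvalues have opposite signs, so H is indefinite: a saddle point.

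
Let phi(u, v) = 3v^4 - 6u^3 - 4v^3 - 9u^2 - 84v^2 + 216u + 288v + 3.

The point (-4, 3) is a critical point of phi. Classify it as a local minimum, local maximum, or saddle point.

local minimum

The mixed partial ∂²phi/∂u∂v is 0, so the Hessian at any point is diag(phi_uu, phi_vv) = diag(-18(2u + 1), 12(3v^2 - 2v - 14)).
At (-4, 3): H = diag(126, 84).
Both eigenvalues are positive, so H is positive definite: a local minimum.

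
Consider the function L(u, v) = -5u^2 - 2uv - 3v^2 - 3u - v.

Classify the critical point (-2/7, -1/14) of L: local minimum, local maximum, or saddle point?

The Hessian of L is constant: H = [[-10, -2], [-2, -6]].
det(H) = (-10)·(-6) − (-2)² = 56.
det(H) > 0 and tr(H) = -16 < 0, so H is negative definite and the point is a local maximum.

local maximum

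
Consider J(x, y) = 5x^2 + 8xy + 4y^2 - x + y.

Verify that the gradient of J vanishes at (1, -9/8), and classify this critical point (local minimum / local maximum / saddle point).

local minimum

∇J = (10x + 8y - 1, 8x + 8y + 1); substituting (1, -9/8) gives ∇J = (0, 0), so (1, -9/8) is indeed a critical point.
The Hessian of J is constant: H = [[10, 8], [8, 8]].
det(H) = 10·8 − 8² = 16.
det(H) > 0 and tr(H) = 18 > 0, so H is positive definite and the point is a local minimum.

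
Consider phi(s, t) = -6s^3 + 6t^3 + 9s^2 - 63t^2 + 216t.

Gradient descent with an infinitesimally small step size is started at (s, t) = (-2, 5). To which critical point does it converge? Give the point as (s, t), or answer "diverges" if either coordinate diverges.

phi is separable, so gradient descent decouples: s follows -∂phi/∂s, t follows -∂phi/∂t.
∂phi/∂s = -18s(s - 1); at s=-2 this is -108, so s increases.
∂phi/∂t = 18(t - 4)(t - 3); at t=5 this is 36, so t decreases.
s converges to its nearest critical value 0 (a local min of the s-part); t converges to 4. The iterate converges to (0, 4).

(0, 4)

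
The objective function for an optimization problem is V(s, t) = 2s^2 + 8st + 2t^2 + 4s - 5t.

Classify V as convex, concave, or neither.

V is quadratic, so its Hessian is the constant matrix H = [[4, 8], [8, 4]].
det(H) = -48, tr(H) = 8.
det(H) < 0, so H is indefinite: neither convex nor concave.

neither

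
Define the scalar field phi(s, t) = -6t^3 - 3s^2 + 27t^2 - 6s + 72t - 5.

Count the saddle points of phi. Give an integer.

1

phi separates as a function of s plus a function of t, so ∇phi=0 decouples.
∂phi/∂s = -6(s + 1) = 0 at s ∈ {-1}; ∂phi/∂t = -18(t - 4)(t + 1) = 0 at t ∈ {-1, 4}.
The Hessian is diagonal: diag(phi_ss, phi_tt). Second derivatives: phi_ss(-1)=-6; phi_tt(-1)=90, phi_tt(4)=-90.
Saddle points occur where the two diagonal entries have opposite signs: (-1, -1). Count: 1.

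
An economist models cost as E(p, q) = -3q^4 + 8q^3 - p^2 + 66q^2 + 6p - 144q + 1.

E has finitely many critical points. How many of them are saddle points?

E separates as a function of p plus a function of q, so ∇E=0 decouples.
∂E/∂p = -2(p - 3) = 0 at p ∈ {3}; ∂E/∂q = -12(q - 4)(q - 1)(q + 3) = 0 at q ∈ {-3, 1, 4}.
The Hessian is diagonal: diag(E_pp, E_qq). Second derivatives: E_pp(3)=-2; E_qq(-3)=-336, E_qq(1)=144, E_qq(4)=-252.
Saddle points occur where the two diagonal entries have opposite signs: (3, 1). Count: 1.

1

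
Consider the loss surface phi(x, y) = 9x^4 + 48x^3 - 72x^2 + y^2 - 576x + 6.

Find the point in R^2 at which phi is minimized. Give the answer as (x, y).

phi(x,y) separates as P(x) + Q(y) + 6, so its minimum is min P + min Q + 6.
P'(x) = 36(x - 2)(x + 2)(x + 4) vanishes at x ∈ {-4, -2, 2}; Q'(y) = 2y vanishes at y ∈ {0}.
Local minima of P (where P''>0): P(-4)=384, P(2)=-912. Local minima of Q: Q(0)=0.
So the global minimum of phi is P(2) + Q(0) + 6 = -912 + 0 + 6 = -906, attained at (2, 0).

(2, 0)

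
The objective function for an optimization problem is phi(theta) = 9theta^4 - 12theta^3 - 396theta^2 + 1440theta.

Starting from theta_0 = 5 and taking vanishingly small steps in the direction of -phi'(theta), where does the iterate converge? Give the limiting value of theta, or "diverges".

phi'(theta) = 36(theta - 4)(theta - 2)(theta + 5), so phi'(5) = 1080.
Gradient descent moves in the -phi' direction, i.e. theta is decreasing.
The nearest critical point in that direction is theta = 4, where phi'' = 648 > 0 (a local minimum). The iterate converges there.

4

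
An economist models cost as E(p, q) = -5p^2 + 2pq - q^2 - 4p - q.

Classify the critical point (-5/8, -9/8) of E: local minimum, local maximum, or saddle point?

The Hessian of E is constant: H = [[-10, 2], [2, -2]].
det(H) = (-10)·(-2) − 2² = 16.
det(H) > 0 and tr(H) = -12 < 0, so H is negative definite and the point is a local maximum.

local maximum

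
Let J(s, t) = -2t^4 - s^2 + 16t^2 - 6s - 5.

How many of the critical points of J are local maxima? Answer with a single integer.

J separates as a function of s plus a function of t, so ∇J=0 decouples.
∂J/∂s = -2(s + 3) = 0 at s ∈ {-3}; ∂J/∂t = -8t(t - 2)(t + 2) = 0 at t ∈ {-2, 0, 2}.
The Hessian is diagonal: diag(J_ss, J_tt). Second derivatives: J_ss(-3)=-2; J_tt(-2)=-64, J_tt(0)=32, J_tt(2)=-64.
Local maxima occur where both diagonal entries negative: (-3, -2), (-3, 2). Count: 2.

2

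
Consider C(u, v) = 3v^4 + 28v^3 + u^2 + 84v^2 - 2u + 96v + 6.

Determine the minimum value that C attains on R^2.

C(u,v) separates as P(u) + Q(v) + 6, so its minimum is min P + min Q + 6.
P'(u) = 2u - 2 vanishes at u ∈ {1}; Q'(v) = 12(v + 1)(v + 2)(v + 4) vanishes at v ∈ {-4, -2, -1}.
Local minima of P (where P''>0): P(1)=-1. Local minima of Q: Q(-4)=-64, Q(-1)=-37.
So the global minimum of C is P(1) + Q(-4) + 6 = -1 − 64 + 6 = -59, attained at (1, -4).

-59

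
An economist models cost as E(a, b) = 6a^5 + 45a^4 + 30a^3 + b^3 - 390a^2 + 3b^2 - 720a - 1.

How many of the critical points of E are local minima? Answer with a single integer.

E separates as a function of a plus a function of b, so ∇E=0 decouples.
∂E/∂a = 30(a - 2)(a + 1)(a + 3)(a + 4) = 0 at a ∈ {-4, -3, -1, 2}; ∂E/∂b = 3b(b + 2) = 0 at b ∈ {-2, 0}.
The Hessian is diagonal: diag(E_aa, E_bb). Second derivatives: E_aa(-4)=-540, E_aa(-3)=300, E_aa(-1)=-540, E_aa(2)=2700; E_bb(-2)=-6, E_bb(0)=6.
Local minima occur where both diagonal entries positive: (-3, 0), (2, 0). Count: 2.

2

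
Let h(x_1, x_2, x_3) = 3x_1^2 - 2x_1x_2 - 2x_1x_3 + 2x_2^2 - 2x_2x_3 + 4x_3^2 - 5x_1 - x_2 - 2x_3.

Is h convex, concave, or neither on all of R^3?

h is quadratic, so its Hessian is the constant matrix H = [[6, -2, -2], [-2, 4, -2], [-2, -2, 8]].
Leading principal minors: 6, 20, 104.
All positive ⇒ H ≻ 0 ⇒ convex.

convex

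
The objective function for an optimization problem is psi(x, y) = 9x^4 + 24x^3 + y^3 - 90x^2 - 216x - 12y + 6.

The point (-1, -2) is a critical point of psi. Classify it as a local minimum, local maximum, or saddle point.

local maximum

The mixed partial ∂²psi/∂x∂y is 0, so the Hessian at any point is diag(psi_xx, psi_yy) = diag(36(3x^2 + 4x - 5), 6y).
At (-1, -2): H = diag(-216, -12).
Both eigenvalues are negative, so H is negative definite: a local maximum.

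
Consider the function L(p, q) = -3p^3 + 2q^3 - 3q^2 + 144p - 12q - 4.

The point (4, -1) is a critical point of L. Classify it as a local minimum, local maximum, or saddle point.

local maximum

The mixed partial ∂²L/∂p∂q is 0, so the Hessian at any point is diag(L_pp, L_qq) = diag(-18p, 6(2q - 1)).
At (4, -1): H = diag(-72, -18).
Both eigenvalues are negative, so H is negative definite: a local maximum.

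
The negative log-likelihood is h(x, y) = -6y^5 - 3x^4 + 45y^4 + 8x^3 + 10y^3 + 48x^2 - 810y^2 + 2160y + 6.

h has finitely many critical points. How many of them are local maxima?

4

h separates as a function of x plus a function of y, so ∇h=0 decouples.
∂h/∂x = -12x(x - 4)(x + 2) = 0 at x ∈ {-2, 0, 4}; ∂h/∂y = -30(y - 4)(y - 3)(y - 2)(y + 3) = 0 at y ∈ {-3, 2, 3, 4}.
The Hessian is diagonal: diag(h_xx, h_yy). Second derivatives: h_xx(-2)=-144, h_xx(0)=96, h_xx(4)=-288; h_yy(-3)=6300, h_yy(2)=-300, h_yy(3)=180, h_yy(4)=-420.
Local maxima occur where both diagonal entries negative: (-2, 2), (-2, 4), (4, 2), (4, 4). Count: 4.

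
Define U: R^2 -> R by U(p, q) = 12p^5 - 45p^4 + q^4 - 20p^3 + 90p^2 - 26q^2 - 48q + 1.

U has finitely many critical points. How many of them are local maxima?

U separates as a function of p plus a function of q, so ∇U=0 decouples.
∂U/∂p = 60p(p - 3)(p - 1)(p + 1) = 0 at p ∈ {-1, 0, 1, 3}; ∂U/∂q = 4(q - 4)(q + 1)(q + 3) = 0 at q ∈ {-3, -1, 4}.
The Hessian is diagonal: diag(U_pp, U_qq). Second derivatives: U_pp(-1)=-480, U_pp(0)=180, U_pp(1)=-240, U_pp(3)=1440; U_qq(-3)=56, U_qq(-1)=-40, U_qq(4)=140.
Local maxima occur where both diagonal entries negative: (-1, -1), (1, -1). Count: 2.

2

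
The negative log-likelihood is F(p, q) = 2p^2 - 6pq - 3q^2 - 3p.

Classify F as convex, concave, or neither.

neither

F is quadratic, so its Hessian is the constant matrix H = [[4, -6], [-6, -6]].
det(H) = -60, tr(H) = -2.
det(H) < 0, so H is indefinite: neither convex nor concave.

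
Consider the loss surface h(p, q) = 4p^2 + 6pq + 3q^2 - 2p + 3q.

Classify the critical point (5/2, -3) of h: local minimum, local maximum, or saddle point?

local minimum

The Hessian of h is constant: H = [[8, 6], [6, 6]].
det(H) = 8·6 − 6² = 12.
det(H) > 0 and tr(H) = 14 > 0, so H is positive definite and the point is a local minimum.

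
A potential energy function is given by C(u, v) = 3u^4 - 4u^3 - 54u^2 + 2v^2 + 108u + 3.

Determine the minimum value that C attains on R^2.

C(u,v) separates as P(u) + Q(v) + 3, so its minimum is min P + min Q + 3.
P'(u) = 12(u - 3)(u - 1)(u + 3) vanishes at u ∈ {-3, 1, 3}; Q'(v) = 4v vanishes at v ∈ {0}.
Local minima of P (where P''>0): P(-3)=-459, P(3)=-27. Local minima of Q: Q(0)=0.
So the global minimum of C is P(-3) + Q(0) + 3 = -459 + 0 + 3 = -456, attained at (-3, 0).

-456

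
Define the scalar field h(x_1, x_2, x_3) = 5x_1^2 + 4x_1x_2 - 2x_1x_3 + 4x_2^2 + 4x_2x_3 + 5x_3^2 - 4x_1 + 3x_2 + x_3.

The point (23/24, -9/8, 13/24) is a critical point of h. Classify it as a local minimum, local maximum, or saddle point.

The Hessian is constant: H = [[10, 4, -2], [4, 8, 4], [-2, 4, 10]].
Leading principal minors: Δ₁ = 10, Δ₂ = 64, Δ₃ = 384.
All leading minors are positive, so H is positive definite: a local minimum.

local minimum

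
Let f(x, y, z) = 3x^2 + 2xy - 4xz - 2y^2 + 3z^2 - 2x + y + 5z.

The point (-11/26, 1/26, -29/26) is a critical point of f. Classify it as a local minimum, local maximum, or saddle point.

saddle point

The Hessian is constant: H = [[6, 2, -4], [2, -4, 0], [-4, 0, 6]].
Leading principal minors: Δ₁ = 6, Δ₂ = -28, Δ₃ = -104.
The minors fit neither the all-positive nor the alternating-sign pattern, so H is indefinite: a saddle point.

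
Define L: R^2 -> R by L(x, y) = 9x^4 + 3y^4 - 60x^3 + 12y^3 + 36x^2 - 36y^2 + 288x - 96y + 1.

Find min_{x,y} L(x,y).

-374

L(x,y) separates as P(x) + Q(y) + 1, so its minimum is min P + min Q + 1.
P'(x) = 36(x - 4)(x - 2)(x + 1) vanishes at x ∈ {-1, 2, 4}; Q'(y) = 12(y - 2)(y + 1)(y + 4) vanishes at y ∈ {-4, -1, 2}.
Local minima of P (where P''>0): P(-1)=-183, P(4)=192. Local minima of Q: Q(-4)=-192, Q(2)=-192.
So the global minimum of L is P(-1) + Q(-4) + 1 = -183 − 192 + 1 = -374, attained at (-1, -4).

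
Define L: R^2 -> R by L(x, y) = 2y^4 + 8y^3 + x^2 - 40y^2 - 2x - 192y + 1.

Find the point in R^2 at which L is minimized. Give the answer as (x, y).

L(x,y) separates as P(x) + Q(y) + 1, so its minimum is min P + min Q + 1.
P'(x) = 2x - 2 vanishes at x ∈ {1}; Q'(y) = 8(y - 3)(y + 2)(y + 4) vanishes at y ∈ {-4, -2, 3}.
Local minima of P (where P''>0): P(1)=-1. Local minima of Q: Q(-4)=128, Q(3)=-558.
So the global minimum of L is P(1) + Q(3) + 1 = -1 − 558 + 1 = -558, attained at (1, 3).

(1, 3)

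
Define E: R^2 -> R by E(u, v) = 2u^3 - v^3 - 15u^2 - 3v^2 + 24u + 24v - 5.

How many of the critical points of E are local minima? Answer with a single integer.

1

E separates as a function of u plus a function of v, so ∇E=0 decouples.
∂E/∂u = 6(u - 4)(u - 1) = 0 at u ∈ {1, 4}; ∂E/∂v = -3(v - 2)(v + 4) = 0 at v ∈ {-4, 2}.
The Hessian is diagonal: diag(E_uu, E_vv). Second derivatives: E_uu(1)=-18, E_uu(4)=18; E_vv(-4)=18, E_vv(2)=-18.
Local minima occur where both diagonal entries positive: (4, -4). Count: 1.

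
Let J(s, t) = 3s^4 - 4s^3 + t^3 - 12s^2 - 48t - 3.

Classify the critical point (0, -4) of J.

local maximum

The mixed partial ∂²J/∂s∂t is 0, so the Hessian at any point is diag(J_ss, J_tt) = diag(12(3s^2 - 2s - 2), 6t).
At (0, -4): H = diag(-24, -24).
Both eigenvalues are negative, so H is negative definite: a local maximum.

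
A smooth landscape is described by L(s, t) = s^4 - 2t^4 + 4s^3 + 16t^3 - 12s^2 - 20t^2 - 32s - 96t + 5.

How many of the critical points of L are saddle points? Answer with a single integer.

L separates as a function of s plus a function of t, so ∇L=0 decouples.
∂L/∂s = 4(s - 2)(s + 1)(s + 4) = 0 at s ∈ {-4, -1, 2}; ∂L/∂t = -8(t - 4)(t - 3)(t + 1) = 0 at t ∈ {-1, 3, 4}.
The Hessian is diagonal: diag(L_ss, L_tt). Second derivatives: L_ss(-4)=72, L_ss(-1)=-36, L_ss(2)=72; L_tt(-1)=-160, L_tt(3)=32, L_tt(4)=-40.
Saddle points occur where the two diagonal entries have opposite signs: (-4, -1), (-4, 4), (-1, 3), (2, -1), (2, 4). Count: 5.

5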